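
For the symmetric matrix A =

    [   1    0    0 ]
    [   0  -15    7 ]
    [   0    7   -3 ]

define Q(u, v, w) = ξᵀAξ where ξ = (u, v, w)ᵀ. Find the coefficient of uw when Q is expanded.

0

The coefficient of uw is A[1,3] + A[3,1] = 2·0 = 0.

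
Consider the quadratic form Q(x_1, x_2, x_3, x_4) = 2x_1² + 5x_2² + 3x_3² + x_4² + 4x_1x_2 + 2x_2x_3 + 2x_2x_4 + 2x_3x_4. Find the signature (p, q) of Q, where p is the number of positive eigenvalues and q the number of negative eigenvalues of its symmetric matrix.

(4, 0)

Write A = [[2, 2, 0, 0], [2, 5, 1, 1], [0, 1, 3, 1], [0, 1, 1, 1]].
Symmetric row and column elimination reduces A to a congruent diagonal form with pivots 2, 3, 8/3, 1/2.
So there are 4 positive pivots.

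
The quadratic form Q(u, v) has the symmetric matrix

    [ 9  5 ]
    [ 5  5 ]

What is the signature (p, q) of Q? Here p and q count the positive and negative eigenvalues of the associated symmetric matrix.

Symmetric row and column elimination reduces A to a congruent diagonal form with pivots 9, 20/9.
Counting signs: 2 positive.

(2, 0)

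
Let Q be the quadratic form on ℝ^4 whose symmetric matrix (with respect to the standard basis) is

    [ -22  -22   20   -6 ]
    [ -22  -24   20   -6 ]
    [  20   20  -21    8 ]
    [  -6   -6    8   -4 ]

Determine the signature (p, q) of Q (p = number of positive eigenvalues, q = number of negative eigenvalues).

Congruent diagonalization of A (simultaneous row and column reduction) yields pivots -22, -2, -31/11, -2/31.
So there are 4 negative pivots.

(0, 4)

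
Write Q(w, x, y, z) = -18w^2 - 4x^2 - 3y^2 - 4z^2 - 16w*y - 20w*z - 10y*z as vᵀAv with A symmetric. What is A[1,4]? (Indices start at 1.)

The coefficient of w·z in Q is -20. For a symmetric A this equals A[1,4] + A[4,1] = 2·A[1,4].
So A[1,4] = -20/2 = -10.

-10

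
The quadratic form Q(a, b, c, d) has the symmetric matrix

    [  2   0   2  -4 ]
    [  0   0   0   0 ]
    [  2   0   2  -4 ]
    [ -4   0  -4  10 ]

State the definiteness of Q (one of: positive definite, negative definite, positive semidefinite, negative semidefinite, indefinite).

Congruent diagonalization of A (simultaneous row and column reduction) yields pivots 2, 0, 0, 2.
So there are 2 positive, 2 zero pivots.
Hence Q is positive semidefinite.

positive semidefinite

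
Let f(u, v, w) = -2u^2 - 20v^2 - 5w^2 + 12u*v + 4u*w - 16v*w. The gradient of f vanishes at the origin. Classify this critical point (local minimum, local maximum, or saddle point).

The Hessian at the origin is H = [[-4, 12, 4], [12, -40, -16], [4, -16, -10]].
An LDLᵀ factorisation of H has diagonal entries -4, -4, -2.
That gives 3 negative pivots.
H is negative definite, so the origin is a strict local maximum.

local maximum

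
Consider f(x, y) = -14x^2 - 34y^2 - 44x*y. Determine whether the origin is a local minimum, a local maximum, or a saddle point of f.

saddle point

The Hessian at the origin is H = [[-28, -44], [-44, -68]].
det H = -28·-68 − (-44)² = -32 < 0, so H is indefinite.
Therefore the origin is a saddle point.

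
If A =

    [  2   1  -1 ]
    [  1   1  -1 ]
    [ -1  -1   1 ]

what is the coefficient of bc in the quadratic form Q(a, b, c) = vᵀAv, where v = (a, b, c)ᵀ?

-2

The coefficient of bc is A[2,3] + A[3,2] = 2·(-1) = -2.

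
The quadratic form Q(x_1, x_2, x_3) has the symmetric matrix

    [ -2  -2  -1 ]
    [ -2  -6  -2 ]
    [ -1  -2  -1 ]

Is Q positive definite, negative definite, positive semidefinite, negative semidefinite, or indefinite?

An LDLᵀ factorisation of A has diagonal entries -2, -4, -1/4.
Counting signs: 3 negative.
Hence Q is negative definite.

negative definite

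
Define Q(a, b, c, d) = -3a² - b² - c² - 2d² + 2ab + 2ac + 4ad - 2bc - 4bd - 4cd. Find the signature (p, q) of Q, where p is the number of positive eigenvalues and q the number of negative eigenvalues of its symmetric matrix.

The associated matrix is A = [[-3, 1, 1, 2], [1, -1, -1, -2], [1, -1, -1, -2], [2, -2, -2, -2]].
Applying the same elementary operations to the rows and columns of A produces a congruent diagonal matrix with entries -3, -2/3, 0, 2.
That gives 1 positive, 2 negative, 1 zero pivots.

(1, 2)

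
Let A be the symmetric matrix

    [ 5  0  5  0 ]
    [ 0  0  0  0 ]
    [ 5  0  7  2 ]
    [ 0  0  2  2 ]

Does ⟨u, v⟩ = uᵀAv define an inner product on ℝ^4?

no

Congruent diagonalization of A (simultaneous row and column reduction) yields pivots 5, 0, 2, 0.
So there are 2 positive, 2 zero pivots.
Hence Q is positive semidefinite.
⟨·,·⟩ is an inner product exactly when A is positive definite.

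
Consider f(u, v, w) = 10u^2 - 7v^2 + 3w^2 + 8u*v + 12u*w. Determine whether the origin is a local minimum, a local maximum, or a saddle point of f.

The Hessian at the origin is H = [[20, 8, 12], [8, -14, 0], [12, 0, 6]].
An LDLᵀ factorisation of H has diagonal entries 20, -86/5, 6/43.
Counting signs: 2 positive, 1 negative.
H is indefinite, so the origin is a saddle point.

saddle point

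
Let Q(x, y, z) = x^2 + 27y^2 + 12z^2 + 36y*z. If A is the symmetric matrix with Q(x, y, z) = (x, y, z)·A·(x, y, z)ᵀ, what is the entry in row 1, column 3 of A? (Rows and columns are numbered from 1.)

The coefficient of x·z in Q is 0. For a symmetric A this equals A[1,3] + A[3,1] = 2·A[1,3].
So A[1,3] = 0/2 = 0.

0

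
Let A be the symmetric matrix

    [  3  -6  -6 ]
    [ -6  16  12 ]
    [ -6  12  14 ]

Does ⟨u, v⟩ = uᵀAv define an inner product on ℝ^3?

yes

Congruent diagonalization of A (simultaneous row and column reduction) yields pivots 3, 4, 2.
Counting signs: 3 positive.
Hence Q is positive definite.
⟨·,·⟩ is an inner product exactly when A is positive definite.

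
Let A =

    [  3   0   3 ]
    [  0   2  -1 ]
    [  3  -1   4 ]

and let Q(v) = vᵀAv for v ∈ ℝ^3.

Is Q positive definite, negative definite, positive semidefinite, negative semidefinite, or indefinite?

positive definite

Symmetric row and column elimination reduces A to a congruent diagonal form with pivots 3, 2, 1/2.
Counting signs: 3 positive.
Hence Q is positive definite.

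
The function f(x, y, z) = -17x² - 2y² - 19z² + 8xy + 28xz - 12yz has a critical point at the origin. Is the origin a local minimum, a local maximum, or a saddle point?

local maximum

The Hessian at the origin is H = [[-34, 8, 28], [8, -4, -12], [28, -12, -38]].
Applying the same elementary operations to the rows and columns of H produces a congruent diagonal matrix with entries -34, -36/17, -10/9.
That gives 3 negative pivots.
H is negative definite, so the origin is a strict local maximum.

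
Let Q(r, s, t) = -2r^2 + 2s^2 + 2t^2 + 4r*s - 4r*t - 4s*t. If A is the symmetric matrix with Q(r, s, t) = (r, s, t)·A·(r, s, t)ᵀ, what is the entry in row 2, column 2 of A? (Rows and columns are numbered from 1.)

The coefficient of s^2 in Q is 2, and that is exactly A[2,2].

2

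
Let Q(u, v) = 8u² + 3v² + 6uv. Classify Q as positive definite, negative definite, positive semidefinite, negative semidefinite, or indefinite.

positive definite

The symmetric matrix of Q is [[8, 3], [3, 3]].
For the 2×2 matrix [[8, 3], [3, 3]]: det = 8·3 − (3)² = 15, trace = 11.
det > 0 so both eigenvalues share the sign of the trace; trace = 11 > 0 ⇒ both positive.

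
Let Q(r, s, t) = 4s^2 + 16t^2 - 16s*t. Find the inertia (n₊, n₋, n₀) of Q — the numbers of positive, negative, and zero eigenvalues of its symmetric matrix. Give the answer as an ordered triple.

The symmetric matrix is A = [[0, 0, 0], [0, 4, -8], [0, -8, 16]].
Congruent diagonalization of A (simultaneous row and column reduction) yields pivots 0, 4, 0.
Counting signs: 1 positive, 2 zero.

(1, 0, 2)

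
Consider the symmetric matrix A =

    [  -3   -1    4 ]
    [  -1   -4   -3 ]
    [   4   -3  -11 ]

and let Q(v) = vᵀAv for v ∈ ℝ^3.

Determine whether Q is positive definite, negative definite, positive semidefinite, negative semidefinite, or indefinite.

Leading principal minors: Δ_1 = -3, Δ_2 = 11, Δ_3 = -6.
The signs alternate starting with Δ_1 < 0, so by Sylvester's criterion Q is negative definite.

negative definite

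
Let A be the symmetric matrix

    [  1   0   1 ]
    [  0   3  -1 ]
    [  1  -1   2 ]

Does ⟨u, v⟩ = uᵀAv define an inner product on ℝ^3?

yes

Leading principal minors: Δ_1 = 1, Δ_2 = 3, Δ_3 = 2.
All leading principal minors are positive, so by Sylvester's criterion Q is positive definite.
⟨·,·⟩ is an inner product exactly when A is positive definite.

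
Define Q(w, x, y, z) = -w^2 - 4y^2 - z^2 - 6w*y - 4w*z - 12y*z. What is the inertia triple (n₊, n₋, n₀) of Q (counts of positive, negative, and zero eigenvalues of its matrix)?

The associated matrix is A = [[-1, 0, -3, -2], [0, 0, 0, 0], [-3, 0, -4, -6], [-2, 0, -6, -1]].
Symmetric row and column elimination reduces A to a congruent diagonal form with pivots -1, 0, 5, 3.
Counting signs: 2 positive, 1 negative, 1 zero.

(2, 1, 1)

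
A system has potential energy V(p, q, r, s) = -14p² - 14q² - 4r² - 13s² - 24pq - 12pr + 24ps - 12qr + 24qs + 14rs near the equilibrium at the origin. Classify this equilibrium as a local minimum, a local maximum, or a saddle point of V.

The Hessian at the origin is H = [[-28, -24, -12, 24], [-24, -28, -12, 24], [-12, -12, -8, 14], [24, 24, 14, -26]].
An LDLᵀ factorisation of H has diagonal entries -28, -52/7, -32/13, -3/8.
That gives 4 negative pivots.
H is negative definite, so the origin is a strict local maximum.

local maximum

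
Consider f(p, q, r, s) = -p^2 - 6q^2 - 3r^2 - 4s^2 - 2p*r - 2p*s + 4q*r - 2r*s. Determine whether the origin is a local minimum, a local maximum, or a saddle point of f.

The Hessian at the origin is H = [[-2, 0, -2, -2], [0, -12, 4, 0], [-2, 4, -6, -2], [-2, 0, -2, -8]].
Symmetric row and column elimination reduces H to a congruent diagonal form with pivots -2, -12, -8/3, -6.
So there are 4 negative pivots.
H is negative definite, so the origin is a strict local maximum.

local maximum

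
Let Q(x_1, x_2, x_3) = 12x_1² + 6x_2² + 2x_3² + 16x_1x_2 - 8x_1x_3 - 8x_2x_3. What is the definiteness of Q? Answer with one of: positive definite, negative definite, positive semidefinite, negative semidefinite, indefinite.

The associated matrix is A = [[12, 8, -4], [8, 6, -4], [-4, -4, 2]].
Congruent diagonalization of A (simultaneous row and column reduction) yields pivots 12, 2/3, -2.
Counting signs: 2 positive, 1 negative.
Hence Q is indefinite.

indefinite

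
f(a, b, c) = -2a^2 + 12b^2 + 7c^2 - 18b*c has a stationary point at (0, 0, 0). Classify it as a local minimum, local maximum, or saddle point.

saddle point

The Hessian at the origin is H = [[-4, 0, 0], [0, 24, -18], [0, -18, 14]].
Row-reducing H symmetrically gives the diagonal entries -4, 24, 1/2.
Counting signs: 2 positive, 1 negative.
H is indefinite, so the origin is a saddle point.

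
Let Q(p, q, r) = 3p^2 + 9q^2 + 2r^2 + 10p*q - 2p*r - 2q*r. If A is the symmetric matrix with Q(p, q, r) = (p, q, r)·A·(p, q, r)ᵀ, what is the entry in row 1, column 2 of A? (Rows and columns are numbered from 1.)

5

The coefficient of p·q in Q is 10. For a symmetric A this equals A[1,2] + A[2,1] = 2·A[1,2].
So A[1,2] = 10/2 = 5.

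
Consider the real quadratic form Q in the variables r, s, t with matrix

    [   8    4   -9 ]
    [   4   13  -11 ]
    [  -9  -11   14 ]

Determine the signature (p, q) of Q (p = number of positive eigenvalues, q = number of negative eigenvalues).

(3, 0)

An LDLᵀ factorisation of A has diagonal entries 8, 11, 3/88.
That gives 3 positive pivots.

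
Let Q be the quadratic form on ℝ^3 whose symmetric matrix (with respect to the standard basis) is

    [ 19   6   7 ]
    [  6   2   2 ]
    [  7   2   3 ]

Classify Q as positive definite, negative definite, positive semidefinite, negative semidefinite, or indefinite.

Congruent diagonalization of A (simultaneous row and column reduction) yields pivots 19, 2/19, 0.
Counting signs: 2 positive, 1 zero.
Hence Q is positive semidefinite.

positive semidefinite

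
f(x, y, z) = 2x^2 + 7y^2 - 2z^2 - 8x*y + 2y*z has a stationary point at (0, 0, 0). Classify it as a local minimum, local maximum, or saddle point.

The Hessian at the origin is H = [[4, -8, 0], [-8, 14, 2], [0, 2, -4]].
An LDLᵀ factorisation of H has diagonal entries 4, -2, -2.
That gives 1 positive, 2 negative pivots.
H is indefinite, so the origin is a saddle point.

saddle point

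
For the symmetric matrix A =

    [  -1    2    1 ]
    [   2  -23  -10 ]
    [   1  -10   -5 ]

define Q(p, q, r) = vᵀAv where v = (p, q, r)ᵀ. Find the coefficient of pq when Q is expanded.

4

The coefficient of pq is A[1,2] + A[2,1] = 2·2 = 4.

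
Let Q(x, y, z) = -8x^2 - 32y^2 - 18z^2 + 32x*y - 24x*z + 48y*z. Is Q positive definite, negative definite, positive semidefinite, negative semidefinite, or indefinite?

Write A = [[-8, 16, -12], [16, -32, 24], [-12, 24, -18]].
Congruent diagonalization of A (simultaneous row and column reduction) yields pivots -8, 0, 0.
That gives 1 negative, 2 zero pivots.
Hence Q is negative semidefinite.

negative semidefinite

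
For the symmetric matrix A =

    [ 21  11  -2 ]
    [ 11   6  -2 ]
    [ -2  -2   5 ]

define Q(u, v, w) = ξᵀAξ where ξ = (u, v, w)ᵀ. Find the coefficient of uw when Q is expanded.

The coefficient of uw is A[1,3] + A[3,1] = 2·(-2) = -4.

-4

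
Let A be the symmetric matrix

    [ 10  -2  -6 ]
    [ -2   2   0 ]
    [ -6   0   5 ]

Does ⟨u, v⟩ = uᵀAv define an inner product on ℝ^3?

Leading principal minors: Δ_1 = 10, Δ_2 = 16, Δ_3 = 8.
All leading principal minors are positive, so by Sylvester's criterion Q is positive definite.
⟨·,·⟩ is an inner product exactly when A is positive definite.

yes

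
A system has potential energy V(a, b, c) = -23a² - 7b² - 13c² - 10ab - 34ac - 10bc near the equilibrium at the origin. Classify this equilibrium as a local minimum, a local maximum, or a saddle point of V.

The Hessian at the origin is H = [[-46, -10, -34], [-10, -14, -10], [-34, -10, -26]].
An LDLᵀ factorisation of H has diagonal entries -46, -272/23, -5/17.
That gives 3 negative pivots.
H is negative definite, so the origin is a strict local maximum.

local maximum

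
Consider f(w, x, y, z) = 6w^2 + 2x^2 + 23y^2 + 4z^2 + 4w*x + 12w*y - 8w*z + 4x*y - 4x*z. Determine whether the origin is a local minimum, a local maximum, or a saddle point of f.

The Hessian at the origin is H = [[12, 4, 12, -8], [4, 4, 4, -4], [12, 4, 46, 0], [-8, -4, 0, 8]].
Congruent diagonalization of H (simultaneous row and column reduction) yields pivots 12, 8/3, 34, 2/17.
That gives 4 positive pivots.
H is positive definite, so the origin is a strict local minimum.

local minimum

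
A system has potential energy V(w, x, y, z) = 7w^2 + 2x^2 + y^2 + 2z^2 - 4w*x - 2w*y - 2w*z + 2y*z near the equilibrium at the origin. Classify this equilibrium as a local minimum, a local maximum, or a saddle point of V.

local minimum

The Hessian at the origin is H = [[14, -4, -2, -2], [-4, 4, 0, 0], [-2, 0, 2, 2], [-2, 0, 2, 4]].
Applying the same elementary operations to the rows and columns of H produces a congruent diagonal matrix with entries 14, 20/7, 8/5, 2.
That gives 4 positive pivots.
H is positive definite, so the origin is a strict local minimum.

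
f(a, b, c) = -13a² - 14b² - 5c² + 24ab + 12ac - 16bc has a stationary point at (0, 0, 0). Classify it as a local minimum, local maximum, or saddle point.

local maximum

The Hessian at the origin is H = [[-26, 24, 12], [24, -28, -16], [12, -16, -10]].
Applying the same elementary operations to the rows and columns of H produces a congruent diagonal matrix with entries -26, -76/13, -6/19.
So there are 3 negative pivots.
H is negative definite, so the origin is a strict local maximum.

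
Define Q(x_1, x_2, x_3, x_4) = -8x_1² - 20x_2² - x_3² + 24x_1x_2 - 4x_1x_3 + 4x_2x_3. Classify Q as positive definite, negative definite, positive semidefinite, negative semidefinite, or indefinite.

The associated matrix is A = [[-8, 12, -2, 0], [12, -20, 2, 0], [-2, 2, -1, 0], [0, 0, 0, 0]].
Symmetric row and column elimination reduces A to a congruent diagonal form with pivots -8, -2, 0, 0.
Counting signs: 2 negative, 2 zero.
Hence Q is negative semidefinite.

negative semidefinite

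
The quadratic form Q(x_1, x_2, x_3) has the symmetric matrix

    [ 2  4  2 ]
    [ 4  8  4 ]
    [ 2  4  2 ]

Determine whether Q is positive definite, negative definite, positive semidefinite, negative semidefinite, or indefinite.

positive semidefinite

Congruent diagonalization of A (simultaneous row and column reduction) yields pivots 2, 0, 0.
That gives 1 positive, 2 zero pivots.
Hence Q is positive semidefinite.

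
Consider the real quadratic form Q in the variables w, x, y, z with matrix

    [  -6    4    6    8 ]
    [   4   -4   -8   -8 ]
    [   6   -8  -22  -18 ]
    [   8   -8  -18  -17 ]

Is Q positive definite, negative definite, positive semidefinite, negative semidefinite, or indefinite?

Applying the same elementary operations to the rows and columns of A produces a congruent diagonal matrix with entries -6, -4/3, -4, 0.
So there are 3 negative, 1 zero pivots.
Hence Q is negative semidefinite.

negative semidefinite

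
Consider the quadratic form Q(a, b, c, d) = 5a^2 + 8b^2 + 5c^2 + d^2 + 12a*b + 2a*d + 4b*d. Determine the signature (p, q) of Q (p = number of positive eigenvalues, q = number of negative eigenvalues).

Write A = [[5, 6, 0, 1], [6, 8, 0, 2], [0, 0, 5, 0], [1, 2, 0, 1]].
Applying the same elementary operations to the rows and columns of A produces a congruent diagonal matrix with entries 5, 4/5, 5, 0.
Counting signs: 3 positive, 1 zero.

(3, 0)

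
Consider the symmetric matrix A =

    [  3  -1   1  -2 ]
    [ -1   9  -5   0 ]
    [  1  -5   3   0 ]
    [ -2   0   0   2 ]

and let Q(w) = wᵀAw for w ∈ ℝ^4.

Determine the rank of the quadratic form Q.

Congruent diagonalization of A (simultaneous row and column reduction) yields pivots 3, 26/3, 2/13, 0.
That gives 3 positive, 1 zero pivots.
The rank is the number of nonzero pivots: 3.

3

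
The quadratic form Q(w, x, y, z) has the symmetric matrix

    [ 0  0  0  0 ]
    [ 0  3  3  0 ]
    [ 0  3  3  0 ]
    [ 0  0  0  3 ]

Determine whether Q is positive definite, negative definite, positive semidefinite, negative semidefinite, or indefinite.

positive semidefinite

Congruent diagonalization of A (simultaneous row and column reduction) yields pivots 0, 3, 0, 3.
That gives 2 positive, 2 zero pivots.
Hence Q is positive semidefinite.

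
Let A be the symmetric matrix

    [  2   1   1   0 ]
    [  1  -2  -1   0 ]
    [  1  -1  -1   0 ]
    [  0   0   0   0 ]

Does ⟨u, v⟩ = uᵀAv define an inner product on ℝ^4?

no

Row-reducing A symmetrically gives the diagonal entries 2, -5/2, -3/5, 0.
That gives 1 positive, 2 negative, 1 zero pivots.
Hence Q is indefinite.
⟨·,·⟩ is an inner product exactly when A is positive definite.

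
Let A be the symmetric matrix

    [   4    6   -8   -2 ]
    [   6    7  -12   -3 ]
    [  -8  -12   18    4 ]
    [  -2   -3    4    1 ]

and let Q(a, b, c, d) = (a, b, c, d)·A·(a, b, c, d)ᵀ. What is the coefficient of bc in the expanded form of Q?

The coefficient of bc is A[2,3] + A[3,2] = 2·(-12) = -24.

-24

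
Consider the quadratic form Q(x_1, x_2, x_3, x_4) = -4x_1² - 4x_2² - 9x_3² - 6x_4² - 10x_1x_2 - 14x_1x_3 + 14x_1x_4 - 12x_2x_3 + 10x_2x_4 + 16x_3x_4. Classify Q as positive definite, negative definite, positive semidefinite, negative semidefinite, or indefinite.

indefinite

Write A = [[-4, -5, -7, 7], [-5, -4, -6, 5], [-7, -6, -9, 8], [7, 5, 8, -6]].
Congruent diagonalization of A (simultaneous row and column reduction) yields pivots -4, 9/4, -1/9, 1.
That gives 2 positive, 2 negative pivots.
Hence Q is indefinite.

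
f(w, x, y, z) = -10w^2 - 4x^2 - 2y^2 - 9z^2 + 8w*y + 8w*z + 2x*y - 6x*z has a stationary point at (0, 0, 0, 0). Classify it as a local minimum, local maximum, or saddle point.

local maximum

The Hessian at the origin is H = [[-20, 0, 8, 8], [0, -8, 2, -6], [8, 2, -4, 0], [8, -6, 0, -18]].
Symmetric row and column elimination reduces H to a congruent diagonal form with pivots -20, -8, -3/10, -2/3.
So there are 4 negative pivots.
H is negative definite, so the origin is a strict local maximum.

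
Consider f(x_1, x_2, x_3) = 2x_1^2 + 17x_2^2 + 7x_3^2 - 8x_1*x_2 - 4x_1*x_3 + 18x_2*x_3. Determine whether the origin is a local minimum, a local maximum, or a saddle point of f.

The Hessian at the origin is H = [[4, -8, -4], [-8, 34, 18], [-4, 18, 14]].
Applying the same elementary operations to the rows and columns of H produces a congruent diagonal matrix with entries 4, 18, 40/9.
Counting signs: 3 positive.
H is positive definite, so the origin is a strict local minimum.

local minimum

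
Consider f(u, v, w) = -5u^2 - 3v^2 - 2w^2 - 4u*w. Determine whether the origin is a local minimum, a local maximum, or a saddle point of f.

local maximum

The Hessian at the origin is H = [[-10, 0, -4], [0, -6, 0], [-4, 0, -4]].
An LDLᵀ factorisation of H has diagonal entries -10, -6, -12/5.
That gives 3 negative pivots.
H is negative definite, so the origin is a strict local maximum.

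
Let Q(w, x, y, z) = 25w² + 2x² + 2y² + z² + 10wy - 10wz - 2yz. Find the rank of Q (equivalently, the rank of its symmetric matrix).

The symmetric matrix is A = [[25, 0, 5, -5], [0, 2, 0, 0], [5, 0, 2, -1], [-5, 0, -1, 1]].
Applying the same elementary operations to the rows and columns of A produces a congruent diagonal matrix with entries 25, 2, 1, 0.
So there are 3 positive, 1 zero pivots.
The rank is the number of nonzero pivots: 3.

3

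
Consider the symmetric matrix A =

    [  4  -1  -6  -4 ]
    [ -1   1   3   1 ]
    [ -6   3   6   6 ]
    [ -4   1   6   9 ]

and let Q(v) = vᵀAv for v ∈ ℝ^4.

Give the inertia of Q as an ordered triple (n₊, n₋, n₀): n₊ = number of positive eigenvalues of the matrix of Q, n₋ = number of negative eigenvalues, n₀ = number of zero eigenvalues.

Row-reducing A symmetrically gives the diagonal entries 4, 3/4, -6, 5.
Counting signs: 3 positive, 1 negative.

(3, 1, 0)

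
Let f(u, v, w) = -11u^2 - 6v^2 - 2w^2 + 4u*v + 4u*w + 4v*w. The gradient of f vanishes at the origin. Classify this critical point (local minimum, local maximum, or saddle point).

The Hessian at the origin is H = [[-22, 4, 4], [4, -12, 4], [4, 4, -4]].
Symmetric row and column elimination reduces H to a congruent diagonal form with pivots -22, -124/11, -40/31.
Counting signs: 3 negative.
H is negative definite, so the origin is a strict local maximum.

local maximum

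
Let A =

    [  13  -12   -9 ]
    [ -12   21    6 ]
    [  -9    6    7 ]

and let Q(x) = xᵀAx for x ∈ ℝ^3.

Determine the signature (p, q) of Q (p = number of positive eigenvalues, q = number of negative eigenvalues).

(3, 0)

An LDLᵀ factorisation of A has diagonal entries 13, 129/13, 10/43.
So there are 3 positive pivots.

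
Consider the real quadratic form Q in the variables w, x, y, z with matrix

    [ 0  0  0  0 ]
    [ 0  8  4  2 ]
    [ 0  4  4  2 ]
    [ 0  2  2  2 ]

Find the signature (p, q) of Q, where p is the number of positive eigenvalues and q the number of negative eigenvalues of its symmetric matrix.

Row-reducing A symmetrically gives the diagonal entries 0, 8, 2, 1.
So there are 3 positive, 1 zero pivots.

(3, 0)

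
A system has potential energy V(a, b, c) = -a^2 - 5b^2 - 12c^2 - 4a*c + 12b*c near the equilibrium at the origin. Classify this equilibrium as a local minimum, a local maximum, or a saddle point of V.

The Hessian at the origin is H = [[-2, 0, -4], [0, -10, 12], [-4, 12, -24]].
An LDLᵀ factorisation of H has diagonal entries -2, -10, -8/5.
So there are 3 negative pivots.
H is negative definite, so the origin is a strict local maximum.

local maximum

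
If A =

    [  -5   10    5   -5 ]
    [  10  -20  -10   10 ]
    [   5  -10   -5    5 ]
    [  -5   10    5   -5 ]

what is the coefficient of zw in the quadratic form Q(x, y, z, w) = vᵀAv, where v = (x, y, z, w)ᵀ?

The coefficient of zw is A[3,4] + A[4,3] = 2·5 = 10.

10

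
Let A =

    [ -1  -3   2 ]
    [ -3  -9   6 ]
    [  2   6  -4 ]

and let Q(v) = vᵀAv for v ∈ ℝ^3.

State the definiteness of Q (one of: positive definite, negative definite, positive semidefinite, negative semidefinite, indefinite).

negative semidefinite

Applying the same elementary operations to the rows and columns of A produces a congruent diagonal matrix with entries -1, 0, 0.
Counting signs: 1 negative, 2 zero.
Hence Q is negative semidefinite.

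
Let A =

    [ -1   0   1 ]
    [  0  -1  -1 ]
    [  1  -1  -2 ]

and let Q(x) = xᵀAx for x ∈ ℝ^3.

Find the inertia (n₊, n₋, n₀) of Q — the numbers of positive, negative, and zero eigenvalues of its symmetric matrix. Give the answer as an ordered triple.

Applying the same elementary operations to the rows and columns of A produces a congruent diagonal matrix with entries -1, -1, 0.
So there are 2 negative, 1 zero pivots.

(0, 2, 1)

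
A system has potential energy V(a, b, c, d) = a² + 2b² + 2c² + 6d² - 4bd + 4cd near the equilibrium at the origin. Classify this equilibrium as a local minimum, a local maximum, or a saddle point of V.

local minimum

The Hessian at the origin is H = [[2, 0, 0, 0], [0, 4, 0, -4], [0, 0, 4, 4], [0, -4, 4, 12]].
Symmetric row and column elimination reduces H to a congruent diagonal form with pivots 2, 4, 4, 4.
That gives 4 positive pivots.
H is positive definite, so the origin is a strict local minimum.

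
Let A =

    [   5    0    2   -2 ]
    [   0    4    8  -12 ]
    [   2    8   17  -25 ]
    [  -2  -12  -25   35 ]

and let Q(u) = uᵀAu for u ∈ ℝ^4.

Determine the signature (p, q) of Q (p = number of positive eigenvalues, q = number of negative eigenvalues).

An LDLᵀ factorisation of A has diagonal entries 5, 4, 1/5, -2.
Counting signs: 3 positive, 1 negative.

(3, 1)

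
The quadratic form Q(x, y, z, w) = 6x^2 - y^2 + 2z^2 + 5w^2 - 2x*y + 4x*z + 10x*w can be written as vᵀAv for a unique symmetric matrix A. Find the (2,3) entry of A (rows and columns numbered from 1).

0

The coefficient of y·z in Q is 0. For a symmetric A this equals A[2,3] + A[3,2] = 2·A[2,3].
So A[2,3] = 0/2 = 0.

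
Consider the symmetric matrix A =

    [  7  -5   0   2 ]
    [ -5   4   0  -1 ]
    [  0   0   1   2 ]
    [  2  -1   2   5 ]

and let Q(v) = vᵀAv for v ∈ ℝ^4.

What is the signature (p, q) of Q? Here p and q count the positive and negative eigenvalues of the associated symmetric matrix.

(3, 0)

Symmetric row and column elimination reduces A to a congruent diagonal form with pivots 7, 3/7, 1, 0.
Counting signs: 3 positive, 1 zero.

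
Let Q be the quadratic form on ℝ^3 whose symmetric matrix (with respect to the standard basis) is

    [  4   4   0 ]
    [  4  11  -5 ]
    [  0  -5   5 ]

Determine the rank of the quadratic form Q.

Applying the same elementary operations to the rows and columns of A produces a congruent diagonal matrix with entries 4, 7, 10/7.
So there are 3 positive pivots.
The rank is the number of nonzero pivots: 3.

3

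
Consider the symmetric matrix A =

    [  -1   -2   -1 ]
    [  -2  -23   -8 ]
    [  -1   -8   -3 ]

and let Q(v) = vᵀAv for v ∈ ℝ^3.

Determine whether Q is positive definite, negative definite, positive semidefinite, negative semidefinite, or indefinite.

negative definite

Leading principal minors: Δ_1 = -1, Δ_2 = 19, Δ_3 = -2.
The signs alternate starting with Δ_1 < 0, so by Sylvester's criterion Q is negative definite.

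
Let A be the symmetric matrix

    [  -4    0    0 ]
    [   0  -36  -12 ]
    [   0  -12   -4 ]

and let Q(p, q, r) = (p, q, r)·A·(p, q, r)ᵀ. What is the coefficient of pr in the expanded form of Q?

0

The coefficient of pr is A[1,3] + A[3,1] = 2·0 = 0.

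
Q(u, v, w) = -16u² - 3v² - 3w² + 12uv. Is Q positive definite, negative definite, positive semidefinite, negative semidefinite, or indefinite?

The associated matrix is A = [[-16, 6, 0], [6, -3, 0], [0, 0, -3]].
Row-reducing A symmetrically gives the diagonal entries -16, -3/4, -3.
That gives 3 negative pivots.
Hence Q is negative definite.

negative definite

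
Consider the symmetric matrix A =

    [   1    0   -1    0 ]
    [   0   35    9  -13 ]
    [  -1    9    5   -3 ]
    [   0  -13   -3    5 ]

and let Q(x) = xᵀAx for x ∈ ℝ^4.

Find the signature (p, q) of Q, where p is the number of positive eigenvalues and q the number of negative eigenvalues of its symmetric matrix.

Row-reducing A symmetrically gives the diagonal entries 1, 35, 59/35, 6/59.
That gives 4 positive pivots.

(4, 0)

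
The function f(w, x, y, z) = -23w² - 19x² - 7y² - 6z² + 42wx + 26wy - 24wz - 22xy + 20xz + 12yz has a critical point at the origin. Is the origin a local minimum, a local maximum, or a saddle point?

saddle point

The Hessian at the origin is H = [[-46, 42, 26, -24], [42, -38, -22, 20], [26, -22, -14, 12], [-24, 20, 12, -12]].
Applying the same elementary operations to the rows and columns of H produces a congruent diagonal matrix with entries -46, 8/23, -8, -2.
That gives 1 positive, 3 negative pivots.
H is indefinite, so the origin is a saddle point.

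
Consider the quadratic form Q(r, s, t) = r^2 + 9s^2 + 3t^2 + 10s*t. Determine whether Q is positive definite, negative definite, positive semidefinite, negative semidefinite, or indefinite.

The symmetric matrix of Q is A = [[1, 0, 0], [0, 9, 5], [0, 5, 3]].
Leading principal minors: Δ_1 = 1, Δ_2 = 9, Δ_3 = 2.
All leading principal minors are positive, so by Sylvester's criterion Q is positive definite.

positive definite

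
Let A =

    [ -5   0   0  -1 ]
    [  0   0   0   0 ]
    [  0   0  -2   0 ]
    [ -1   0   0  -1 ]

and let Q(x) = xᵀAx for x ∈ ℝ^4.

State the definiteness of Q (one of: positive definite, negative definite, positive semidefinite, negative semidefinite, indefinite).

Applying the same elementary operations to the rows and columns of A produces a congruent diagonal matrix with entries -5, 0, -2, -4/5.
So there are 3 negative, 1 zero pivots.
Hence Q is negative semidefinite.

negative semidefinite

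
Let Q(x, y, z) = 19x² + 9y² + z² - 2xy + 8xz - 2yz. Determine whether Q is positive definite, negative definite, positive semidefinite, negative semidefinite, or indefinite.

positive definite

The associated matrix is A = [[19, -1, 4], [-1, 9, -1], [4, -1, 1]].
Row-reducing A symmetrically gives the diagonal entries 19, 170/19, 3/34.
That gives 3 positive pivots.
Hence Q is positive definite.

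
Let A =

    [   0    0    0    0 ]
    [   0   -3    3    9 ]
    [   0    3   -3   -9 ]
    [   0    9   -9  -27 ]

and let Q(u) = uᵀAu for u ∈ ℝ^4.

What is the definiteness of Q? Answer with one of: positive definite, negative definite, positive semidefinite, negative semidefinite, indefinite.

Congruent diagonalization of A (simultaneous row and column reduction) yields pivots 0, -3, 0, 0.
Counting signs: 1 negative, 3 zero.
Hence Q is negative semidefinite.

negative semidefinite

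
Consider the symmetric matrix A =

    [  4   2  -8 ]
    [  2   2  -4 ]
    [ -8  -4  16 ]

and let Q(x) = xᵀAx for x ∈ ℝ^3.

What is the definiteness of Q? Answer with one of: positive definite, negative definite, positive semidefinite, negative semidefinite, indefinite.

Row-reducing A symmetrically gives the diagonal entries 4, 1, 0.
So there are 2 positive, 1 zero pivots.
Hence Q is positive semidefinite.

positive semidefinite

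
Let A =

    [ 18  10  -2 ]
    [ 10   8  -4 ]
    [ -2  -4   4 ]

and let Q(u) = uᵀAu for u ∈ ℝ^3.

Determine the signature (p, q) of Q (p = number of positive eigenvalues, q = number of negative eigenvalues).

(3, 0)

Symmetric row and column elimination reduces A to a congruent diagonal form with pivots 18, 22/9, 4/11.
That gives 3 positive pivots.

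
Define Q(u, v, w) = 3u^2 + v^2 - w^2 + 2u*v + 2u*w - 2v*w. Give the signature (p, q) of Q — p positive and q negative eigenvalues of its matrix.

(2, 1)

The symmetric matrix is A = [[3, 1, 1], [1, 1, -1], [1, -1, -1]].
Symmetric row and column elimination reduces A to a congruent diagonal form with pivots 3, 2/3, -4.
So there are 2 positive, 1 negative pivots.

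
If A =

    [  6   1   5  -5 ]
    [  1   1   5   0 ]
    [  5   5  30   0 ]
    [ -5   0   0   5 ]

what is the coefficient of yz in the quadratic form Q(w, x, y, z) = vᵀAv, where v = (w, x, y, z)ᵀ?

0

The coefficient of yz is A[3,4] + A[4,3] = 2·0 = 0.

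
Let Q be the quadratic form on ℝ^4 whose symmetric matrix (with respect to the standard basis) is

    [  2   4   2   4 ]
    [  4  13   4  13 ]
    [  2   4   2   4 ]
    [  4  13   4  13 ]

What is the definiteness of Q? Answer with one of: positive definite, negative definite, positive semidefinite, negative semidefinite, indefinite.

positive semidefinite

Row-reducing A symmetrically gives the diagonal entries 2, 5, 0, 0.
So there are 2 positive, 2 zero pivots.
Hence Q is positive semidefinite.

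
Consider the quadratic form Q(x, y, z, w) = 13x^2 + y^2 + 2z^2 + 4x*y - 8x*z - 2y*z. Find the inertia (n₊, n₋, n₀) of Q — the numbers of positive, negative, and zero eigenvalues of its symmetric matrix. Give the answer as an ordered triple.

(3, 0, 1)

Write A = [[13, 2, -4, 0], [2, 1, -1, 0], [-4, -1, 2, 0], [0, 0, 0, 0]].
Applying the same elementary operations to the rows and columns of A produces a congruent diagonal matrix with entries 13, 9/13, 5/9, 0.
So there are 3 positive, 1 zero pivots.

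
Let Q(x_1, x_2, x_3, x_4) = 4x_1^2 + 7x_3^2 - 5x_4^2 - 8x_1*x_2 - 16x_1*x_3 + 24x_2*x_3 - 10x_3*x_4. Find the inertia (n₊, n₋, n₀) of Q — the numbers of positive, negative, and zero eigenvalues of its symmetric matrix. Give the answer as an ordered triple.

(1, 2, 1)

The associated matrix is A = [[4, -4, -8, 0], [-4, 0, 12, 0], [-8, 12, 7, -5], [0, 0, -5, -5]].
Symmetric row and column elimination reduces A to a congruent diagonal form with pivots 4, -4, -5, 0.
Counting signs: 1 positive, 2 negative, 1 zero.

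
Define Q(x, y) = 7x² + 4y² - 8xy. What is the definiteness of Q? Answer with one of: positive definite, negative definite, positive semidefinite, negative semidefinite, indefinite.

positive definite

The associated matrix is A = [[7, -4], [-4, 4]].
Applying the same elementary operations to the rows and columns of A produces a congruent diagonal matrix with entries 7, 12/7.
That gives 2 positive pivots.
Hence Q is positive definite.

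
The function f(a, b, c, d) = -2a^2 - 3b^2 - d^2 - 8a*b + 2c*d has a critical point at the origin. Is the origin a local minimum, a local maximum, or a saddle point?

saddle point

The Hessian at the origin is H = [[-4, -8, 0, 0], [-8, -6, 0, 0], [0, 0, 0, 2], [0, 0, 2, -2]].
H is indefinite, so the origin is a saddle point.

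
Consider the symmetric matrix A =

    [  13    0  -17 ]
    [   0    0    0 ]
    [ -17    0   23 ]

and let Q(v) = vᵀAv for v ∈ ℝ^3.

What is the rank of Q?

Symmetric row and column elimination reduces A to a congruent diagonal form with pivots 13, 0, 10/13.
So there are 2 positive, 1 zero pivots.
The rank is the number of nonzero pivots: 2.

2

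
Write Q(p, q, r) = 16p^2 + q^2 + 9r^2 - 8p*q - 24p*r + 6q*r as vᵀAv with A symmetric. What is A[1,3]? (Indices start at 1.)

The coefficient of p·r in Q is -24. For a symmetric A this equals A[1,3] + A[3,1] = 2·A[1,3].
So A[1,3] = -24/2 = -12.

-12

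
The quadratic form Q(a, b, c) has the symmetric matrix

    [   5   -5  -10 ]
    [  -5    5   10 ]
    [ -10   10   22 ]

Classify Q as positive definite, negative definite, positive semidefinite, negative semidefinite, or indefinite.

positive semidefinite

Symmetric row and column elimination reduces A to a congruent diagonal form with pivots 5, 0, 2.
Counting signs: 2 positive, 1 zero.
Hence Q is positive semidefinite.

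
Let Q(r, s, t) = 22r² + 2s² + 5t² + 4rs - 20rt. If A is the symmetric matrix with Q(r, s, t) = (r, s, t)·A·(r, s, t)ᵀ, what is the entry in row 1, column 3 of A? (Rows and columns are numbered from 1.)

-10

The coefficient of r·t in Q is -20. For a symmetric A this equals A[1,3] + A[3,1] = 2·A[1,3].
So A[1,3] = -20/2 = -10.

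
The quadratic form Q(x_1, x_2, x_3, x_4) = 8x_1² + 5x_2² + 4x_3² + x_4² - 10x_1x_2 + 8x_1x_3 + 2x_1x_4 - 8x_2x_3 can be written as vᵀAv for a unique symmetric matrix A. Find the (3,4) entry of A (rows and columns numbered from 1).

The coefficient of x_3·x_4 in Q is 0. For a symmetric A this equals A[3,4] + A[4,3] = 2·A[3,4].
So A[3,4] = 0/2 = 0.

0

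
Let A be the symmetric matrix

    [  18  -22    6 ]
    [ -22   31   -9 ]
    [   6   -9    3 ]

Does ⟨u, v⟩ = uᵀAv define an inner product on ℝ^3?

Leading principal minors: Δ_1 = 18, Δ_2 = 74, Δ_3 = 24.
All leading principal minors are positive, so by Sylvester's criterion Q is positive definite.
⟨·,·⟩ is an inner product exactly when A is positive definite.

yes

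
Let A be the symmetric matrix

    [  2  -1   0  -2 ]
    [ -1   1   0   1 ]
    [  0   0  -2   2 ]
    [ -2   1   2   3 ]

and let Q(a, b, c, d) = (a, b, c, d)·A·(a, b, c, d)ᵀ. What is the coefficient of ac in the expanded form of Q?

The coefficient of ac is A[1,3] + A[3,1] = 2·0 = 0.

0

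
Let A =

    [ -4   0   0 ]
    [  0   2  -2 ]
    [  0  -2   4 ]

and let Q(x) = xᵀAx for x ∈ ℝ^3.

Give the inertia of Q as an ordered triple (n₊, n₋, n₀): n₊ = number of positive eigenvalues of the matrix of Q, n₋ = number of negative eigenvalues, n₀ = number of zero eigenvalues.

Applying the same elementary operations to the rows and columns of A produces a congruent diagonal matrix with entries -4, 2, 2.
So there are 2 positive, 1 negative pivots.

(2, 1, 0)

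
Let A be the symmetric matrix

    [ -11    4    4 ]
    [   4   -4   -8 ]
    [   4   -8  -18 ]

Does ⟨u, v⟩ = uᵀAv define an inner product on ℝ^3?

Row-reducing A symmetrically gives the diagonal entries -11, -28/11, 2/7.
That gives 1 positive, 2 negative pivots.
Hence Q is indefinite.
⟨·,·⟩ is an inner product exactly when A is positive definite.

no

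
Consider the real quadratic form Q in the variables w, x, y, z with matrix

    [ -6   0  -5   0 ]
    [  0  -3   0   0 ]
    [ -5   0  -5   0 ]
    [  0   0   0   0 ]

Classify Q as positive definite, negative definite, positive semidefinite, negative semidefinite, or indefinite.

Applying the same elementary operations to the rows and columns of A produces a congruent diagonal matrix with entries -6, -3, -5/6, 0.
So there are 3 negative, 1 zero pivots.
Hence Q is negative semidefinite.

negative semidefinite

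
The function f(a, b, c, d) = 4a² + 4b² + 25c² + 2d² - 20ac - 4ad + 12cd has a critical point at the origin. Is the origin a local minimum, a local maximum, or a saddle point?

The Hessian at the origin is H = [[8, 0, -20, -4], [0, 8, 0, 0], [-20, 0, 50, 12], [-4, 0, 12, 4]].
H is indefinite, so the origin is a saddle point.

saddle point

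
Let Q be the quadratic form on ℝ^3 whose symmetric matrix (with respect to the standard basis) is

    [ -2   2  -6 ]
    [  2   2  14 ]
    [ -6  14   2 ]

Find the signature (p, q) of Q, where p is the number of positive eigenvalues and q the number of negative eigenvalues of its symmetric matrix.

An LDLᵀ factorisation of A has diagonal entries -2, 4, 4.
So there are 2 positive, 1 negative pivots.

(2, 1)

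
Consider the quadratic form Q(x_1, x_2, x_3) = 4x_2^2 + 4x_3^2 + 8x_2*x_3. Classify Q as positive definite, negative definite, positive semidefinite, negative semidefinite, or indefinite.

positive semidefinite

The symmetric matrix is A = [[0, 0, 0], [0, 4, 4], [0, 4, 4]].
Row-reducing A symmetrically gives the diagonal entries 0, 4, 0.
That gives 1 positive, 2 zero pivots.
Hence Q is positive semidefinite.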